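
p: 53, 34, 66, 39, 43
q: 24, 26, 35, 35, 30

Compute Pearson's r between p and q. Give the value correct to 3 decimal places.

n = 5, Σp = 235, Σq = 150, Σp² = 11691, Σq² = 4602, Σpq = 7121
nΣpq − ΣpΣq = 35605 − 35250 = 355
nΣp² − (Σp)² = 58455 − 55225 = 3230; nΣq² − (Σq)² = 23010 − 22500 = 510
r = 355 / √(3230 × 510) = 355 / 1283.4719 ≈ 0.277

0.277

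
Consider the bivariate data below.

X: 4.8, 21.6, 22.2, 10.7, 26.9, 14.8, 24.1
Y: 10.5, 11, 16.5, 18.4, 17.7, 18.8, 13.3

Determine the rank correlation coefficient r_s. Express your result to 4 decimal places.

Rank X: 1, 4, 5, 2, 7, 3, 6
Rank Y: 1, 2, 4, 6, 5, 7, 3
d = rank(X) − rank(Y): 0, 2, 1, -4, 2, -4, 3; Σd² = 50
ρ = 1 − 6Σd² / [n(n²−1)] = 1 − 6×50 / (7×48) = 1 − 300/336 ≈ 0.1071

0.1071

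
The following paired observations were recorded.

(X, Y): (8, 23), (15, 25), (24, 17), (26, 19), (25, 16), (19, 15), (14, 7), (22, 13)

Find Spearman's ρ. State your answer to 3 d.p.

Rank X: 1, 3, 6, 8, 7, 4, 2, 5
Rank Y: 7, 8, 5, 6, 4, 3, 1, 2
d = rank(X) − rank(Y): -6, -5, 1, 2, 3, 1, 1, 3; Σd² = 86
ρ = 1 − 6Σd² / [n(n²−1)] = 1 − 6×86 / (8×63) = 1 − 516/504 ≈ -0.024

-0.024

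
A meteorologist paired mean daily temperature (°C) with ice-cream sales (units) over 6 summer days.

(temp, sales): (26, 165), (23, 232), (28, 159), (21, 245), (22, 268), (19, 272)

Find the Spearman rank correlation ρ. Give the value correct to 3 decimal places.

-0.943

Rank temp: 5, 4, 6, 2, 3, 1
Rank sales: 2, 3, 1, 4, 5, 6
d = rank(temp) − rank(sales): 3, 1, 5, -2, -2, -5; Σd² = 68
ρ = 1 − 6Σd² / [n(n²−1)] = 1 − 6×68 / (6×35) = 1 − 408/210 ≈ -0.943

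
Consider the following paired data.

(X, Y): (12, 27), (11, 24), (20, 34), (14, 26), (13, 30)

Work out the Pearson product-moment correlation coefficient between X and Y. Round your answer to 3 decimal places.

n = 5, ΣX = 70, ΣY = 141, ΣX² = 1030, ΣY² = 4037, ΣXY = 2022
nΣXY − ΣXΣY = 10110 − 9870 = 240
nΣX² − (ΣX)² = 5150 − 4900 = 250; nΣY² − (ΣY)² = 20185 − 19881 = 304
r = 240 / √(250 × 304) = 240 / 275.6810 ≈ 0.871

0.871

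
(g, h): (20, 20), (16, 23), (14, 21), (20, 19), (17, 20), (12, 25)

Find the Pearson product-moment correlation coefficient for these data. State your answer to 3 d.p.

n = 6, Σg = 99, Σh = 128, Σg² = 1685, Σh² = 2756, Σgh = 2082
nΣgh − ΣgΣh = 12492 − 12672 = -180
nΣg² − (Σg)² = 10110 − 9801 = 309; nΣh² − (Σh)² = 16536 − 16384 = 152
r = -180 / √(309 × 152) = -180 / 216.7210 ≈ -0.831

-0.831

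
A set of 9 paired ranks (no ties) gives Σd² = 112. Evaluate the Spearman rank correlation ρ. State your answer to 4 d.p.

0.0667

ρ = 1 − 6Σd² / [n(n²−1)] = 1 − 6×112 / (9×80)
  = 1 − 672/720 = 1 − 0.93333 ≈ 0.0667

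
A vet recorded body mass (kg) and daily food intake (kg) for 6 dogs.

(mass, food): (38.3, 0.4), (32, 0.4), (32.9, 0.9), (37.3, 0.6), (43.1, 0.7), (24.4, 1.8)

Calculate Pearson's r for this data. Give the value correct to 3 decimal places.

-0.722

n = 6, Σx = 208, Σy = 4.8, Σx² = 7417.56, Σy² = 5.22, Σxy = 154.2
nΣxy − ΣxΣy = 925.2 − 998.4 = -73.2
nΣx² − (Σx)² = 44505.36 − 43264 = 1241.36; nΣy² − (Σy)² = 31.32 − 23.04 = 8.28
r = -73.2 / √(1241.36 × 8.28) = -73.2 / 101.3827 ≈ -0.722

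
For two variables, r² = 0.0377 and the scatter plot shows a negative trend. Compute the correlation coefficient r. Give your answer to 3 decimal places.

-0.194

|r| = √0.0377 = 0.194
The association is negative, so r = −0.194.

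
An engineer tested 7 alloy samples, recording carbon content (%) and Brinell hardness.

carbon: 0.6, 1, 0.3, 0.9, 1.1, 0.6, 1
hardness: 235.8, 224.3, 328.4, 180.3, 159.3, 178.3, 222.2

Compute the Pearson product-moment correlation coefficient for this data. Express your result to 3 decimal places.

-0.713

n = 7, Σx = 5.5, Σy = 1528.6, Σx² = 4.83, Σy² = 352807, Σxy = 1130.98
nΣxy − ΣxΣy = 7916.86 − 8407.3 = -490.44
nΣx² − (Σx)² = 33.81 − 30.25 = 3.56; nΣy² − (Σy)² = 2469649 − 2336617.96 = 133031.04
r = -490.44 / √(3.56 × 133031.04) = -490.44 / 688.1791 ≈ -0.713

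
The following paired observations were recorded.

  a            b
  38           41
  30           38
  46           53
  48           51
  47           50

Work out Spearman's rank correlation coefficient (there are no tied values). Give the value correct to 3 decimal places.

Rank a: 2, 1, 3, 5, 4
Rank b: 2, 1, 5, 4, 3
d = rank(a) − rank(b): 0, 0, -2, 1, 1; Σd² = 6
ρ = 1 − 6Σd² / [n(n²−1)] = 1 − 6×6 / (5×24) = 1 − 36/120 ≈ 0.700

0.700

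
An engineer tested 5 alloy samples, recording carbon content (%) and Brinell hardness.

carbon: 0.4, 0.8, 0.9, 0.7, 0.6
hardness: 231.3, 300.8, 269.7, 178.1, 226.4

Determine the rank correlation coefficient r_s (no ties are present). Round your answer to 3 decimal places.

0.500

Rank carbon: 1, 4, 5, 3, 2
Rank hardness: 3, 5, 4, 1, 2
d = rank(carbon) − rank(hardness): -2, -1, 1, 2, 0; Σd² = 10
ρ = 1 − 6Σd² / [n(n²−1)] = 1 − 6×10 / (5×24) = 1 − 60/120 ≈ 0.500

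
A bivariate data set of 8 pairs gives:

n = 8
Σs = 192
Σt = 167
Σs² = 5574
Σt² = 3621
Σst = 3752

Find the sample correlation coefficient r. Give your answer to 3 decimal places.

-0.709

r = (nΣst − ΣsΣt) / √[(nΣs² − (Σs)²)(nΣt² − (Σt)²)]
Numerator: 8×3752 − 192×167 = -2048
Denominator: √[(44592 − 36864)(28968 − 27889)] = √[7728 × 1079] = 2887.6482
r = -2048 / 2887.6482 ≈ -0.709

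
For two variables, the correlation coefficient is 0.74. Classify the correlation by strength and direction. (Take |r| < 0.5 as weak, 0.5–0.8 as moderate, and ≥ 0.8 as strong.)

r = 0.74 > 0 so the relationship is positive.
|r| = 0.74, which falls in the moderate range.

moderate positive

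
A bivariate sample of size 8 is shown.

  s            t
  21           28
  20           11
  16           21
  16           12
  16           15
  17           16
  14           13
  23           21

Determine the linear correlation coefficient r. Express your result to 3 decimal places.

n = 8, Σs = 143, Σt = 137, Σs² = 2623, Σt² = 2581, Σst = 2513
nΣst − ΣsΣt = 20104 − 19591 = 513
nΣs² − (Σs)² = 20984 − 20449 = 535; nΣt² − (Σt)² = 20648 − 18769 = 1879
r = 513 / √(535 × 1879) = 513 / 1002.6290 ≈ 0.512

0.512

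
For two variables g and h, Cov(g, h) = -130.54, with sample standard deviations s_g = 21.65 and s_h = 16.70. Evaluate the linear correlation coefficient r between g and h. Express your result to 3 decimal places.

-0.361

r = Cov(g,h) / (s_g · s_h) = -130.54 / (21.65 × 16.70)
  = -130.54 / 361.5550 ≈ -0.361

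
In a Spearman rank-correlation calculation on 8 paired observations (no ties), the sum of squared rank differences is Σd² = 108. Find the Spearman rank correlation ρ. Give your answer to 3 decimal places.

ρ = 1 − 6Σd² / [n(n²−1)] = 1 − 6×108 / (8×63)
  = 1 − 648/504 = 1 − 1.2857 ≈ -0.286

-0.286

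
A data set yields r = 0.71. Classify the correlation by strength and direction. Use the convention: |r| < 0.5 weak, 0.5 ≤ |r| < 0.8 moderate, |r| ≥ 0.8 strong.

moderate positive

r = 0.71 > 0 so the relationship is positive.
|r| = 0.71, which falls in the moderate range.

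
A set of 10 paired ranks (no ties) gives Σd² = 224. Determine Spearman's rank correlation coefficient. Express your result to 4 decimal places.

ρ = 1 − 6Σd² / [n(n²−1)] = 1 − 6×224 / (10×99)
  = 1 − 1344/990 = 1 − 1.35758 ≈ -0.3576

-0.3576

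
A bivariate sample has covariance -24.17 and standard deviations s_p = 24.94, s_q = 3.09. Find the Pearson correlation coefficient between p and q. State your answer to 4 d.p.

r = Cov(p,q) / (s_p · s_q) = -24.17 / (24.94 × 3.09)
  = -24.17 / 77.0646 ≈ -0.3136

-0.3136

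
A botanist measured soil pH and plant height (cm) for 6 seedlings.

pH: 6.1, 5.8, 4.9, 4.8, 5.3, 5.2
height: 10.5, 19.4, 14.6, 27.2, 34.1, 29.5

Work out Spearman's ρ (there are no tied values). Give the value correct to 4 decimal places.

Rank pH: 6, 5, 2, 1, 4, 3
Rank height: 1, 3, 2, 4, 6, 5
d = rank(pH) − rank(height): 5, 2, 0, -3, -2, -2; Σd² = 46
ρ = 1 − 6Σd² / [n(n²−1)] = 1 − 6×46 / (6×35) = 1 − 276/210 ≈ -0.3143

-0.3143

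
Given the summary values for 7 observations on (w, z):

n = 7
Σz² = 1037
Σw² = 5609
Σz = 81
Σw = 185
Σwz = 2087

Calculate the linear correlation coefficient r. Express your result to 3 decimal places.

-0.201

r = (nΣwz − ΣwΣz) / √[(nΣw² − (Σw)²)(nΣz² − (Σz)²)]
Numerator: 7×2087 − 185×81 = -376
Denominator: √[(39263 − 34225)(7259 − 6561)] = √[5038 × 698] = 1875.2397
r = -376 / 1875.2397 ≈ -0.201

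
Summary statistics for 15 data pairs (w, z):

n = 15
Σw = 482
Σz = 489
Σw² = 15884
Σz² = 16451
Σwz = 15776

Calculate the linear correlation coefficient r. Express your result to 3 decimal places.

r = (nΣwz − ΣwΣz) / √[(nΣw² − (Σw)²)(nΣz² − (Σz)²)]
Numerator: 15×15776 − 482×489 = 942
Denominator: √[(238260 − 232324)(246765 − 239121)] = √[5936 × 7644] = 6736.0808
r = 942 / 6736.0808 ≈ 0.140

0.140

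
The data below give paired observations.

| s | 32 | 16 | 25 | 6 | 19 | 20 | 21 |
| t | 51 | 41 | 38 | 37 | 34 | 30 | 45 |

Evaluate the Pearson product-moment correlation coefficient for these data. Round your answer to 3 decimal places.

n = 7, Σs = 139, Σt = 276, Σs² = 3143, Σt² = 11176, Σst = 5651
nΣst − ΣsΣt = 39557 − 38364 = 1193
nΣs² − (Σs)² = 22001 − 19321 = 2680; nΣt² − (Σt)² = 78232 − 76176 = 2056
r = 1193 / √(2680 × 2056) = 1193 / 2347.3560 ≈ 0.508

0.508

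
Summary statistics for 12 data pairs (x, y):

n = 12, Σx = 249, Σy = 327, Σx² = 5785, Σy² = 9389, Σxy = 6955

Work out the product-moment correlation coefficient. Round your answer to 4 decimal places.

r = (nΣxy − ΣxΣy) / √[(nΣx² − (Σx)²)(nΣy² − (Σy)²)]
Numerator: 12×6955 − 249×327 = 2037
Denominator: √[(69420 − 62001)(112668 − 106929)] = √[7419 × 5739] = 6525.1545
r = 2037 / 6525.1545 ≈ 0.3122

0.3122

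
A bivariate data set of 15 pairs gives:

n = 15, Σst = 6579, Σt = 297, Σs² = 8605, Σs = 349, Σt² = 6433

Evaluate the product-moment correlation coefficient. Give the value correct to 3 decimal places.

-0.640

r = (nΣst − ΣsΣt) / √[(nΣs² − (Σs)²)(nΣt² − (Σt)²)]
Numerator: 15×6579 − 349×297 = -4968
Denominator: √[(129075 − 121801)(96495 − 88209)] = √[7274 × 8286] = 7763.5278
r = -4968 / 7763.5278 ≈ -0.640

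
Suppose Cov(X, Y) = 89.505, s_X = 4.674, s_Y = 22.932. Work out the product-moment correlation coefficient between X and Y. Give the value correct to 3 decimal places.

r = Cov(X,Y) / (s_X · s_Y) = 89.505 / (4.674 × 22.932)
  = 89.505 / 107.1842 ≈ 0.835

0.835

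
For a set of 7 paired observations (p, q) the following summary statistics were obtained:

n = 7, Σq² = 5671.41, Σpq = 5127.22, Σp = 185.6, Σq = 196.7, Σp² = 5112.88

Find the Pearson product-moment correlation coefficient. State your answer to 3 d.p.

-0.530

r = (nΣpq − ΣpΣq) / √[(nΣp² − (Σp)²)(nΣq² − (Σq)²)]
Numerator: 7×5127.22 − 185.6×196.7 = -616.98
Denominator: √[(35790.16 − 34447.36)(39699.87 − 38690.89)] = √[1342.8 × 1008.98] = 1163.9838
r = -616.98 / 1163.9838 ≈ -0.530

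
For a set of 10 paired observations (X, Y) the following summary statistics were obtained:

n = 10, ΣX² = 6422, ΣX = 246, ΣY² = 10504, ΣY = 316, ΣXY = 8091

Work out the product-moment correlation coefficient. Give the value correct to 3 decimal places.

r = (nΣXY − ΣXΣY) / √[(nΣX² − (ΣX)²)(nΣY² − (ΣY)²)]
Numerator: 10×8091 − 246×316 = 3174
Denominator: √[(64220 − 60516)(105040 − 99856)] = √[3704 × 5184] = 4381.9557
r = 3174 / 4381.9557 ≈ 0.724

0.724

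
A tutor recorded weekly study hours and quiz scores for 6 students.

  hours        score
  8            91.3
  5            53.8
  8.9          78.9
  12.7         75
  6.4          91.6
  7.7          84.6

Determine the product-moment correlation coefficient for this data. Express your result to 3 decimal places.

n = 6, Σx = 48.7, Σy = 475.2, Σx² = 429.75, Σy² = 38628.06, Σxy = 3891.77
nΣxy − ΣxΣy = 23350.62 − 23142.24 = 208.38
nΣx² − (Σx)² = 2578.5 − 2371.69 = 206.81; nΣy² − (Σy)² = 231768.36 − 225815.04 = 5953.32
r = 208.38 / √(206.81 × 5953.32) = 208.38 / 1109.5973 ≈ 0.188

0.188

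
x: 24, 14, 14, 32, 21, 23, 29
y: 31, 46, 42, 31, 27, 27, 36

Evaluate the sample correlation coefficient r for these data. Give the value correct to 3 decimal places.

-0.602

n = 7, Σx = 157, Σy = 240, Σx² = 3803, Σy² = 8556, Σxy = 5200
nΣxy − ΣxΣy = 36400 − 37680 = -1280
nΣx² − (Σx)² = 26621 − 24649 = 1972; nΣy² − (Σy)² = 59892 − 57600 = 2292
r = -1280 / √(1972 × 2292) = -1280 / 2125.9878 ≈ -0.602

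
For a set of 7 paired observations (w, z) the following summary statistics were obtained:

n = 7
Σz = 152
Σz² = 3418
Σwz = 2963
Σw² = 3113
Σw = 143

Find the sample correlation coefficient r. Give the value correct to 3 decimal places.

-0.947

r = (nΣwz − ΣwΣz) / √[(nΣw² − (Σw)²)(nΣz² − (Σz)²)]
Numerator: 7×2963 − 143×152 = -995
Denominator: √[(21791 − 20449)(23926 − 23104)] = √[1342 × 822] = 1050.2971
r = -995 / 1050.2971 ≈ -0.947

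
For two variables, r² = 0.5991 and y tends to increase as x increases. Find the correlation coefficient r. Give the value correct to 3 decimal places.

0.774

|r| = √0.5991 = 0.774
The association is positive, so r = 0.774.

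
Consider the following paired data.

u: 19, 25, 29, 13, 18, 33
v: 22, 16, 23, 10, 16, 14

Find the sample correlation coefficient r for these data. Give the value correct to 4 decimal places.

n = 6, Σu = 137, Σv = 101, Σu² = 3409, Σv² = 1821, Σuv = 2365
nΣuv − ΣuΣv = 14190 − 13837 = 353
nΣu² − (Σu)² = 20454 − 18769 = 1685; nΣv² − (Σv)² = 10926 − 10201 = 725
r = 353 / √(1685 × 725) = 353 / 1105.2715 ≈ 0.3194

0.3194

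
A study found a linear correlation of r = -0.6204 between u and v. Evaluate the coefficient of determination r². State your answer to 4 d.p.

0.3849

r² = (-0.6204)² = 0.3849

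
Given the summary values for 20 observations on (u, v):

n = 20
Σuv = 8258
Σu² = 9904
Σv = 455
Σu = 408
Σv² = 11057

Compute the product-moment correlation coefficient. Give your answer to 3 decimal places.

-0.969

r = (nΣuv − ΣuΣv) / √[(nΣu² − (Σu)²)(nΣv² − (Σv)²)]
Numerator: 20×8258 − 408×455 = -20480
Denominator: √[(198080 − 166464)(221140 − 207025)] = √[31616 × 14115] = 21124.8631
r = -20480 / 21124.8631 ≈ -0.969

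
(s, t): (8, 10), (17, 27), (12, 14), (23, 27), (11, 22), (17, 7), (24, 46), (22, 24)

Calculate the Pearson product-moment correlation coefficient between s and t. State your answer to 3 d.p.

0.689

n = 8, Σs = 134, Σt = 177, Σs² = 2496, Σt² = 4979, Σst = 3321
nΣst − ΣsΣt = 26568 − 23718 = 2850
nΣs² − (Σs)² = 19968 − 17956 = 2012; nΣt² − (Σt)² = 39832 − 31329 = 8503
r = 2850 / √(2012 × 8503) = 2850 / 4136.1862 ≈ 0.689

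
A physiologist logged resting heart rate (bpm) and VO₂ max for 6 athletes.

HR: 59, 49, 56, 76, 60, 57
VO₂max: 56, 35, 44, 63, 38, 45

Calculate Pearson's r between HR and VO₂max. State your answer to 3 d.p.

n = 6, Σx = 357, Σy = 281, Σx² = 21643, Σy² = 13735, Σxy = 17116
nΣxy − ΣxΣy = 102696 − 100317 = 2379
nΣx² − (Σx)² = 129858 − 127449 = 2409; nΣy² − (Σy)² = 82410 − 78961 = 3449
r = 2379 / √(2409 × 3449) = 2379 / 2882.4713 ≈ 0.825

0.825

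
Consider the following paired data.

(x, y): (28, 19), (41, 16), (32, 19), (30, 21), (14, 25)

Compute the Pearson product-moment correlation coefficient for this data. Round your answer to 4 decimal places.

n = 5, Σx = 145, Σy = 100, Σx² = 4585, Σy² = 2044, Σxy = 2776
nΣxy − ΣxΣy = 13880 − 14500 = -620
nΣx² − (Σx)² = 22925 − 21025 = 1900; nΣy² − (Σy)² = 10220 − 10000 = 220
r = -620 / √(1900 × 220) = -620 / 646.5292 ≈ -0.9590

-0.9590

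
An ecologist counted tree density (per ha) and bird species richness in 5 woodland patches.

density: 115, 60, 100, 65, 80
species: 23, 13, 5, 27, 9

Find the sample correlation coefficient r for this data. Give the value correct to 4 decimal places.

-0.0783

n = 5, Σx = 420, Σy = 77, Σx² = 37450, Σy² = 1533, Σxy = 6400
nΣxy − ΣxΣy = 32000 − 32340 = -340
nΣx² − (Σx)² = 187250 − 176400 = 10850; nΣy² − (Σy)² = 7665 − 5929 = 1736
r = -340 / √(10850 × 1736) = -340 / 4340.0000 ≈ -0.0783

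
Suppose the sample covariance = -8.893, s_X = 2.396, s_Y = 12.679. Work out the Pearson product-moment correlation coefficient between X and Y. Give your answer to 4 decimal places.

r = Cov(X,Y) / (s_X · s_Y) = -8.893 / (2.396 × 12.679)
  = -8.893 / 30.3789 ≈ -0.2927

-0.2927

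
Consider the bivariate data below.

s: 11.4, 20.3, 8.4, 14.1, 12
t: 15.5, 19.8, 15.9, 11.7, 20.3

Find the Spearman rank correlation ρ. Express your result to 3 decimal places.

Rank s: 2, 5, 1, 4, 3
Rank t: 2, 4, 3, 1, 5
d = rank(s) − rank(t): 0, 1, -2, 3, -2; Σd² = 18
ρ = 1 − 6Σd² / [n(n²−1)] = 1 − 6×18 / (5×24) = 1 − 108/120 ≈ 0.100

0.100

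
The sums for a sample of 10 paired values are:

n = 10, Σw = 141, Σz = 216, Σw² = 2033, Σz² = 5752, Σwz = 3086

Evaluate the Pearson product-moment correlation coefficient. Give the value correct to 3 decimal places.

r = (nΣwz − ΣwΣz) / √[(nΣw² − (Σw)²)(nΣz² − (Σz)²)]
Numerator: 10×3086 − 141×216 = 404
Denominator: √[(20330 − 19881)(57520 − 46656)] = √[449 × 10864] = 2208.6050
r = 404 / 2208.6050 ≈ 0.183

0.183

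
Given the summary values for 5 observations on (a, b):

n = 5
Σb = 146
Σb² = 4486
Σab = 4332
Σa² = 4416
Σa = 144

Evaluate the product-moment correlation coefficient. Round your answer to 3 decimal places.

0.520

r = (nΣab − ΣaΣb) / √[(nΣa² − (Σa)²)(nΣb² − (Σb)²)]
Numerator: 5×4332 − 144×146 = 636
Denominator: √[(22080 − 20736)(22430 − 21316)] = √[1344 × 1114] = 1223.6078
r = 636 / 1223.6078 ≈ 0.520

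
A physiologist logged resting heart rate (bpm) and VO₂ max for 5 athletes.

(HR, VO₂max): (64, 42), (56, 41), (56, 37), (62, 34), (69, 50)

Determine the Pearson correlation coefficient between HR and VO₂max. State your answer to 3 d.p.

0.657

n = 5, Σx = 307, Σy = 204, Σx² = 18973, Σy² = 8470, Σxy = 12614
nΣxy − ΣxΣy = 63070 − 62628 = 442
nΣx² − (Σx)² = 94865 − 94249 = 616; nΣy² − (Σy)² = 42350 − 41616 = 734
r = 442 / √(616 × 734) = 442 / 672.4165 ≈ 0.657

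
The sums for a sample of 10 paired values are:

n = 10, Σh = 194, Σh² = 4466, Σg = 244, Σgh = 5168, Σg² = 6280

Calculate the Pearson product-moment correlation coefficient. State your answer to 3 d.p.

r = (nΣgh − ΣgΣh) / √[(nΣg² − (Σg)²)(nΣh² − (Σh)²)]
Numerator: 10×5168 − 244×194 = 4344
Denominator: √[(62800 − 59536)(44660 − 37636)] = √[3264 × 7024] = 4788.1454
r = 4344 / 4788.1454 ≈ 0.907

0.907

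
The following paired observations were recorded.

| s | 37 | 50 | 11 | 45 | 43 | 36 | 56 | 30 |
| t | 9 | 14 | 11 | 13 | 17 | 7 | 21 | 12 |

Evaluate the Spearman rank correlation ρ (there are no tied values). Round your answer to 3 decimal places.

Rank s: 4, 7, 1, 6, 5, 3, 8, 2
Rank t: 2, 6, 3, 5, 7, 1, 8, 4
d = rank(s) − rank(t): 2, 1, -2, 1, -2, 2, 0, -2; Σd² = 22
ρ = 1 − 6Σd² / [n(n²−1)] = 1 − 6×22 / (8×63) = 1 − 132/504 ≈ 0.738

0.738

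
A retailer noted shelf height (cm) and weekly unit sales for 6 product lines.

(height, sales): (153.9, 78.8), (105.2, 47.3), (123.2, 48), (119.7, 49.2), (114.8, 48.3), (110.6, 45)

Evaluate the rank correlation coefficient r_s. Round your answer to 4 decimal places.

Rank height: 6, 1, 5, 4, 3, 2
Rank sales: 6, 2, 3, 5, 4, 1
d = rank(height) − rank(sales): 0, -1, 2, -1, -1, 1; Σd² = 8
ρ = 1 − 6Σd² / [n(n²−1)] = 1 − 6×8 / (6×35) = 1 − 48/210 ≈ 0.7714

0.7714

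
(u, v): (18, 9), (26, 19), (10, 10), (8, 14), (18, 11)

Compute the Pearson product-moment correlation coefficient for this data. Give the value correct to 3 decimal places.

0.498

n = 5, Σu = 80, Σv = 63, Σu² = 1488, Σv² = 859, Σuv = 1066
nΣuv − ΣuΣv = 5330 − 5040 = 290
nΣu² − (Σu)² = 7440 − 6400 = 1040; nΣv² − (Σv)² = 4295 − 3969 = 326
r = 290 / √(1040 × 326) = 290 / 582.2714 ≈ 0.498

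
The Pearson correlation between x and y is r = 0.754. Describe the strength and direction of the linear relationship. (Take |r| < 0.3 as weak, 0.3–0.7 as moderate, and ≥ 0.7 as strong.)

r = 0.754 > 0 so the relationship is positive.
|r| = 0.754, which falls in the strong range.

strong positive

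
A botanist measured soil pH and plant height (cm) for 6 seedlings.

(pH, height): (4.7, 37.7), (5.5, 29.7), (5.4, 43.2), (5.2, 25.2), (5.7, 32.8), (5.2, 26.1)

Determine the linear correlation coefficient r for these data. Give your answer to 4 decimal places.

n = 6, Σx = 31.7, Σy = 194.7, Σx² = 168.07, Σy² = 6561.71, Σxy = 1027.54
nΣxy − ΣxΣy = 6165.24 − 6171.99 = -6.75
nΣx² − (Σx)² = 1008.42 − 1004.89 = 3.53; nΣy² − (Σy)² = 39370.26 − 37908.09 = 1462.17
r = -6.75 / √(3.53 × 1462.17) = -6.75 / 71.8433 ≈ -0.0940

-0.0940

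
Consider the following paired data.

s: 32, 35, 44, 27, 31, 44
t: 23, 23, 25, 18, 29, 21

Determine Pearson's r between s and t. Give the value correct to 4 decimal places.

n = 6, Σs = 213, Σt = 139, Σs² = 7811, Σt² = 3289, Σst = 4950
nΣst − ΣsΣt = 29700 − 29607 = 93
nΣs² − (Σs)² = 46866 − 45369 = 1497; nΣt² − (Σt)² = 19734 − 19321 = 413
r = 93 / √(1497 × 413) = 93 / 786.2957 ≈ 0.1183

0.1183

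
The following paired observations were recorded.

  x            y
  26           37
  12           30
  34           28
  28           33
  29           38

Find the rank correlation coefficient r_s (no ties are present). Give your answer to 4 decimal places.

Rank x: 2, 1, 5, 3, 4
Rank y: 4, 2, 1, 3, 5
d = rank(x) − rank(y): -2, -1, 4, 0, -1; Σd² = 22
ρ = 1 − 6Σd² / [n(n²−1)] = 1 − 6×22 / (5×24) = 1 − 132/120 ≈ -0.1000

-0.1000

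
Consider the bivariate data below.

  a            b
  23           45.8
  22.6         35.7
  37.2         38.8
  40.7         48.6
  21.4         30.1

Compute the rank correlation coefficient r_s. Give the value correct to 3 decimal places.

0.900

Rank a: 3, 2, 4, 5, 1
Rank b: 4, 2, 3, 5, 1
d = rank(a) − rank(b): -1, 0, 1, 0, 0; Σd² = 2
ρ = 1 − 6Σd² / [n(n²−1)] = 1 − 6×2 / (5×24) = 1 − 12/120 ≈ 0.900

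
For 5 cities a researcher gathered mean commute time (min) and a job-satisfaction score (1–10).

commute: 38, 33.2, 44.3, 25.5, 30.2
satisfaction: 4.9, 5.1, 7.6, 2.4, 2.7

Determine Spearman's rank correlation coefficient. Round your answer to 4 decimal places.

0.9000

Rank commute: 4, 3, 5, 1, 2
Rank satisfaction: 3, 4, 5, 1, 2
d = rank(commute) − rank(satisfaction): 1, -1, 0, 0, 0; Σd² = 2
ρ = 1 − 6Σd² / [n(n²−1)] = 1 − 6×2 / (5×24) = 1 − 12/120 ≈ 0.9000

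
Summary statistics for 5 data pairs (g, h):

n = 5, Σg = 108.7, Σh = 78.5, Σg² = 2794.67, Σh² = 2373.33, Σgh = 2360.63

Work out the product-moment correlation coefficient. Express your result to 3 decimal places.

r = (nΣgh − ΣgΣh) / √[(nΣg² − (Σg)²)(nΣh² − (Σh)²)]
Numerator: 5×2360.63 − 108.7×78.5 = 3270.2
Denominator: √[(13973.35 − 11815.69)(11866.65 − 6162.25)] = √[2157.66 × 5704.4] = 3508.2981
r = 3270.2 / 3508.2981 ≈ 0.932

0.932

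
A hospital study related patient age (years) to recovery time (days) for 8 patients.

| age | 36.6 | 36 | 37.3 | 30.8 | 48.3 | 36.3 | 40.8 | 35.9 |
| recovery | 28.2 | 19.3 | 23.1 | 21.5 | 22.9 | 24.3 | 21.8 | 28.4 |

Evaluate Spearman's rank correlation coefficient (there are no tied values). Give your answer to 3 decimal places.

Rank age: 5, 3, 6, 1, 8, 4, 7, 2
Rank recovery: 7, 1, 5, 2, 4, 6, 3, 8
d = rank(age) − rank(recovery): -2, 2, 1, -1, 4, -2, 4, -6; Σd² = 82
ρ = 1 − 6Σd² / [n(n²−1)] = 1 − 6×82 / (8×63) = 1 − 492/504 ≈ 0.024

0.024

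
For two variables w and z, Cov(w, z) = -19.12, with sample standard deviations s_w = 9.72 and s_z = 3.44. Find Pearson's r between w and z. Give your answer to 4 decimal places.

-0.5718

r = Cov(w,z) / (s_w · s_z) = -19.12 / (9.72 × 3.44)
  = -19.12 / 33.4368 ≈ -0.5718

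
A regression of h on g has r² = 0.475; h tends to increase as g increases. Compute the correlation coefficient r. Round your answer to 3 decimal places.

0.689

|r| = √0.475 = 0.689
The association is positive, so r = 0.689.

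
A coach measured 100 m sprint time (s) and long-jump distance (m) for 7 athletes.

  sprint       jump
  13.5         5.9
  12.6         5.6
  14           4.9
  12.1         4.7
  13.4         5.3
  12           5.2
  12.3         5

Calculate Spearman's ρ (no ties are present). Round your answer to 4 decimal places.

Rank sprint: 6, 4, 7, 2, 5, 1, 3
Rank jump: 7, 6, 2, 1, 5, 4, 3
d = rank(sprint) − rank(jump): -1, -2, 5, 1, 0, -3, 0; Σd² = 40
ρ = 1 − 6Σd² / [n(n²−1)] = 1 − 6×40 / (7×48) = 1 − 240/336 ≈ 0.2857

0.2857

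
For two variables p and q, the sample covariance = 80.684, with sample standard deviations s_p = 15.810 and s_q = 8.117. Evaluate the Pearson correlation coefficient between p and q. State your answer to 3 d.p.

0.629

r = Cov(p,q) / (s_p · s_q) = 80.684 / (15.810 × 8.117)
  = 80.684 / 128.3298 ≈ 0.629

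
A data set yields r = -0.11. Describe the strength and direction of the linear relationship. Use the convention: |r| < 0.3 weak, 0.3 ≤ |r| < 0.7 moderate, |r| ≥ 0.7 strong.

weak negative

r = -0.11 < 0 so the relationship is negative.
|r| = 0.11, which falls in the weak range.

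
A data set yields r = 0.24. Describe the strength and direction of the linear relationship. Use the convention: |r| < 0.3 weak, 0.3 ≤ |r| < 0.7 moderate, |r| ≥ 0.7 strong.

r = 0.24 > 0 so the relationship is positive.
|r| = 0.24, which falls in the weak range.

weak positive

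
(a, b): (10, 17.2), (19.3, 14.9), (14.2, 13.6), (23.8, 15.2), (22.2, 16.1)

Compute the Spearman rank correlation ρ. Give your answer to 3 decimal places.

-0.100

Rank a: 1, 3, 2, 5, 4
Rank b: 5, 2, 1, 3, 4
d = rank(a) − rank(b): -4, 1, 1, 2, 0; Σd² = 22
ρ = 1 − 6Σd² / [n(n²−1)] = 1 − 6×22 / (5×24) = 1 − 132/120 ≈ -0.100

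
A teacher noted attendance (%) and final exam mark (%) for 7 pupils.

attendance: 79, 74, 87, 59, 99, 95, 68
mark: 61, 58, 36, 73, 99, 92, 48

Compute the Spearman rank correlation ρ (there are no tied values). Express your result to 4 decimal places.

0.4286

Rank attendance: 4, 3, 5, 1, 7, 6, 2
Rank mark: 4, 3, 1, 5, 7, 6, 2
d = rank(attendance) − rank(mark): 0, 0, 4, -4, 0, 0, 0; Σd² = 32
ρ = 1 − 6Σd² / [n(n²−1)] = 1 − 6×32 / (7×48) = 1 − 192/336 ≈ 0.4286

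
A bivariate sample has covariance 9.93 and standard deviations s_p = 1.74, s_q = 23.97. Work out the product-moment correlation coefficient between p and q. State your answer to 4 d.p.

0.2381

r = Cov(p,q) / (s_p · s_q) = 9.93 / (1.74 × 23.97)
  = 9.93 / 41.7078 ≈ 0.2381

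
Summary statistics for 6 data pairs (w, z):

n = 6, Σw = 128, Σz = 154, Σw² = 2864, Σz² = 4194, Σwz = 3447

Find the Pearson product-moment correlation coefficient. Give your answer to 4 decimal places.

0.9012

r = (nΣwz − ΣwΣz) / √[(nΣw² − (Σw)²)(nΣz² − (Σz)²)]
Numerator: 6×3447 − 128×154 = 970
Denominator: √[(17184 − 16384)(25164 − 23716)] = √[800 × 1448] = 1076.2899
r = 970 / 1076.2899 ≈ 0.9012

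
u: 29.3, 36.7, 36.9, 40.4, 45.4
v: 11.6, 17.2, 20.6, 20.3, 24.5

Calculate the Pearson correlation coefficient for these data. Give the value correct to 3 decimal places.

n = 5, Σu = 188.7, Σv = 94.2, Σu² = 7260.31, Σv² = 1867.1, Σuv = 3663.68
nΣuv − ΣuΣv = 18318.4 − 17775.54 = 542.86
nΣu² − (Σu)² = 36301.55 − 35607.69 = 693.86; nΣv² − (Σv)² = 9335.5 − 8873.64 = 461.86
r = 542.86 / √(693.86 × 461.86) = 542.86 / 566.0973 ≈ 0.959

0.959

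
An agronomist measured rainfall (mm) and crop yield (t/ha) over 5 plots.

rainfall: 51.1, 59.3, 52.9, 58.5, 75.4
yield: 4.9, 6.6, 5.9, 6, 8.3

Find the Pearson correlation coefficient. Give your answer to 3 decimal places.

n = 5, Σx = 297.2, Σy = 31.7, Σx² = 18033.52, Σy² = 207.27, Σxy = 1930.7
nΣxy − ΣxΣy = 9653.5 − 9421.24 = 232.26
nΣx² − (Σx)² = 90167.6 − 88327.84 = 1839.76; nΣy² − (Σy)² = 1036.35 − 1004.89 = 31.46
r = 232.26 / √(1839.76 × 31.46) = 232.26 / 240.5802 ≈ 0.965

0.965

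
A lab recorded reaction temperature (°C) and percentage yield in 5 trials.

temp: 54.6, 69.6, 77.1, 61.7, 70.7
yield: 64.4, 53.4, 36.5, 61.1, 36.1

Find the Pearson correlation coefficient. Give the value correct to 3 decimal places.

-0.891

n = 5, Σx = 333.7, Σy = 251.5, Σx² = 22575.11, Σy² = 13367.59, Σxy = 16369.17
nΣxy − ΣxΣy = 81845.85 − 83925.55 = -2079.7
nΣx² − (Σx)² = 112875.55 − 111355.69 = 1519.86; nΣy² − (Σy)² = 66837.95 − 63252.25 = 3585.7
r = -2079.7 / √(1519.86 × 3585.7) = -2079.7 / 2334.4725 ≈ -0.891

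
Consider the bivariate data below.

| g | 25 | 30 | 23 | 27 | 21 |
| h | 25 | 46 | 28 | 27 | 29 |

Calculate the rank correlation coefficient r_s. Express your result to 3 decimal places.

0.100

Rank g: 3, 5, 2, 4, 1
Rank h: 1, 5, 3, 2, 4
d = rank(g) − rank(h): 2, 0, -1, 2, -3; Σd² = 18
ρ = 1 − 6Σd² / [n(n²−1)] = 1 − 6×18 / (5×24) = 1 − 108/120 ≈ 0.100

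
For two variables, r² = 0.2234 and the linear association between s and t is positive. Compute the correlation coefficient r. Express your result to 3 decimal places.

|r| = √0.2234 = 0.473
The association is positive, so r = 0.473.

0.473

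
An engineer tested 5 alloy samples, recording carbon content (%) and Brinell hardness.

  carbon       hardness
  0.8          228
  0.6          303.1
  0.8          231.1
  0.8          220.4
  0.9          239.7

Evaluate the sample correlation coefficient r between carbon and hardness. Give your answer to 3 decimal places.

n = 5, Σx = 3.9, Σy = 1222.3, Σx² = 3.09, Σy² = 303293.07, Σxy = 941.19
nΣxy − ΣxΣy = 4705.95 − 4766.97 = -61.02
nΣx² − (Σx)² = 15.45 − 15.21 = 0.24; nΣy² − (Σy)² = 1516465.35 − 1494017.29 = 22448.06
r = -61.02 / √(0.24 × 22448.06) = -61.02 / 73.3998 ≈ -0.831

-0.831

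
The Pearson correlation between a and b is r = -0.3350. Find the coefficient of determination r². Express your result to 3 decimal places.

0.112

r² = (-0.3350)² = 0.112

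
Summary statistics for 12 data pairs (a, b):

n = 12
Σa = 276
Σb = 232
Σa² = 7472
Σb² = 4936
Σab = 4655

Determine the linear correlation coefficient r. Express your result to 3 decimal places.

-0.957

r = (nΣab − ΣaΣb) / √[(nΣa² − (Σa)²)(nΣb² − (Σb)²)]
Numerator: 12×4655 − 276×232 = -8172
Denominator: √[(89664 − 76176)(59232 − 53824)] = √[13488 × 5408] = 8540.6735
r = -8172 / 8540.6735 ≈ -0.957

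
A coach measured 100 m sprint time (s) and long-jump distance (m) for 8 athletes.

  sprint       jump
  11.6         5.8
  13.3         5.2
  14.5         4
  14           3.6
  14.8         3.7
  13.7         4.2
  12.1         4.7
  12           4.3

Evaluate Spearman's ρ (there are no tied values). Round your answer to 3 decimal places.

Rank sprint: 1, 4, 7, 6, 8, 5, 3, 2
Rank jump: 8, 7, 3, 1, 2, 4, 6, 5
d = rank(sprint) − rank(jump): -7, -3, 4, 5, 6, 1, -3, -3; Σd² = 154
ρ = 1 − 6Σd² / [n(n²−1)] = 1 − 6×154 / (8×63) = 1 − 924/504 ≈ -0.833

-0.833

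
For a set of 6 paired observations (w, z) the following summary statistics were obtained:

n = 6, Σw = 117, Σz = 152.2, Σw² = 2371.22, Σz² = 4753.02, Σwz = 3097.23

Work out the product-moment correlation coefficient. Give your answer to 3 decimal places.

0.457

r = (nΣwz − ΣwΣz) / √[(nΣw² − (Σw)²)(nΣz² − (Σz)²)]
Numerator: 6×3097.23 − 117×152.2 = 775.98
Denominator: √[(14227.32 − 13689)(28518.12 − 23164.84)] = √[538.32 × 5353.28] = 1697.5800
r = 775.98 / 1697.5800 ≈ 0.457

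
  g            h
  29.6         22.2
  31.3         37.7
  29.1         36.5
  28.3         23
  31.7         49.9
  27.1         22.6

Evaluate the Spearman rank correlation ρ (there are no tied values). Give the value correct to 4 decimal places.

Rank g: 4, 5, 3, 2, 6, 1
Rank h: 1, 5, 4, 3, 6, 2
d = rank(g) − rank(h): 3, 0, -1, -1, 0, -1; Σd² = 12
ρ = 1 − 6Σd² / [n(n²−1)] = 1 − 6×12 / (6×35) = 1 − 72/210 ≈ 0.6571

0.6571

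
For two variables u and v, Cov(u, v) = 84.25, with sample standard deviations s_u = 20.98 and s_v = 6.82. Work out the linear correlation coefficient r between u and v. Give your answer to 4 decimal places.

r = Cov(u,v) / (s_u · s_v) = 84.25 / (20.98 × 6.82)
  = 84.25 / 143.0836 ≈ 0.5888

0.5888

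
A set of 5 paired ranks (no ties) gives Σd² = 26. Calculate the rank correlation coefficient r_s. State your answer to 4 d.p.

ρ = 1 − 6Σd² / [n(n²−1)] = 1 − 6×26 / (5×24)
  = 1 − 156/120 = 1 − 1.30000 ≈ -0.3000

-0.3000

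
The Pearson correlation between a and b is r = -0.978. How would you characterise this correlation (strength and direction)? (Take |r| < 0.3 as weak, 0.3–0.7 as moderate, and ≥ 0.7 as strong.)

strong negative

r = -0.978 < 0 so the relationship is negative.
|r| = 0.978, which falls in the strong range.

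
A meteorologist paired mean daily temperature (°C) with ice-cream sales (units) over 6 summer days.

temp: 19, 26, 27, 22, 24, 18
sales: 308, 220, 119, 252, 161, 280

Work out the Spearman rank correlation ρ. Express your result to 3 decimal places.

Rank temp: 2, 5, 6, 3, 4, 1
Rank sales: 6, 3, 1, 4, 2, 5
d = rank(temp) − rank(sales): -4, 2, 5, -1, 2, -4; Σd² = 66
ρ = 1 − 6Σd² / [n(n²−1)] = 1 − 6×66 / (6×35) = 1 − 396/210 ≈ -0.886

-0.886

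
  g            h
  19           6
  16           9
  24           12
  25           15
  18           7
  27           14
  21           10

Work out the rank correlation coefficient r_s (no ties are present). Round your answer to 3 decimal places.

0.821

Rank g: 3, 1, 5, 6, 2, 7, 4
Rank h: 1, 3, 5, 7, 2, 6, 4
d = rank(g) − rank(h): 2, -2, 0, -1, 0, 1, 0; Σd² = 10
ρ = 1 − 6Σd² / [n(n²−1)] = 1 − 6×10 / (7×48) = 1 − 60/336 ≈ 0.821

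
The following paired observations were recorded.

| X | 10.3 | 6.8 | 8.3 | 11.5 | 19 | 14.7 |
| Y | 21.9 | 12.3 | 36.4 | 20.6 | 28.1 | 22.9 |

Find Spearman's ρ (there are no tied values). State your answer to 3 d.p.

Rank X: 3, 1, 2, 4, 6, 5
Rank Y: 3, 1, 6, 2, 5, 4
d = rank(X) − rank(Y): 0, 0, -4, 2, 1, 1; Σd² = 22
ρ = 1 − 6Σd² / [n(n²−1)] = 1 − 6×22 / (6×35) = 1 − 132/210 ≈ 0.371

0.371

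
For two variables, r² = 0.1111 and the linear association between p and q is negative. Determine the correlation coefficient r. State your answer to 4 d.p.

|r| = √0.1111 = 0.3333
The association is negative, so r = −0.3333.

-0.3333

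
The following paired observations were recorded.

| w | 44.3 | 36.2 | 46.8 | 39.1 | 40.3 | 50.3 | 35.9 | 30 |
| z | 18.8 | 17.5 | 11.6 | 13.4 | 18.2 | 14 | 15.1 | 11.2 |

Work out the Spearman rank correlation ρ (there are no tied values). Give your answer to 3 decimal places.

Rank w: 6, 3, 7, 4, 5, 8, 2, 1
Rank z: 8, 6, 2, 3, 7, 4, 5, 1
d = rank(w) − rank(z): -2, -3, 5, 1, -2, 4, -3, 0; Σd² = 68
ρ = 1 − 6Σd² / [n(n²−1)] = 1 − 6×68 / (8×63) = 1 − 408/504 ≈ 0.190

0.190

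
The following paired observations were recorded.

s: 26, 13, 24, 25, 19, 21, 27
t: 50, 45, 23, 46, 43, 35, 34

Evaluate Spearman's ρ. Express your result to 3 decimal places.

Rank s: 6, 1, 4, 5, 2, 3, 7
Rank t: 7, 5, 1, 6, 4, 3, 2
d = rank(s) − rank(t): -1, -4, 3, -1, -2, 0, 5; Σd² = 56
ρ = 1 − 6Σd² / [n(n²−1)] = 1 − 6×56 / (7×48) = 1 − 336/336 ≈ 0.000

0.000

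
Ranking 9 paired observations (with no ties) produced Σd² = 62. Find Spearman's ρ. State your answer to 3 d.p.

ρ = 1 − 6Σd² / [n(n²−1)] = 1 − 6×62 / (9×80)
  = 1 − 372/720 = 1 − 0.5167 ≈ 0.483

0.483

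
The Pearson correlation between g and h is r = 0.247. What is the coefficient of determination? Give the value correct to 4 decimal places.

0.0610

r² = (0.247)² = 0.0610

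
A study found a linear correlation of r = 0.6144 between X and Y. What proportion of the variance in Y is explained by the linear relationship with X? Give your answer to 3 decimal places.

r² = (0.6144)² = 0.377

0.377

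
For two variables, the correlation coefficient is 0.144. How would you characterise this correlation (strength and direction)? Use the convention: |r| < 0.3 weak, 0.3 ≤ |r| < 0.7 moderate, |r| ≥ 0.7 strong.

r = 0.144 > 0 so the relationship is positive.
|r| = 0.144, which falls in the weak range.

weak positive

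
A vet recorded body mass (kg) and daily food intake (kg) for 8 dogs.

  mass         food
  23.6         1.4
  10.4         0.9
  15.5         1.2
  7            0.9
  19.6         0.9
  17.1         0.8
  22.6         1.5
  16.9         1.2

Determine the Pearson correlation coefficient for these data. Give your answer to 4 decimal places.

n = 8, Σx = 132.7, Σy = 8.8, Σx² = 2427.31, Σy² = 10.16, Σxy = 152.8
nΣxy − ΣxΣy = 1222.4 − 1167.76 = 54.64
nΣx² − (Σx)² = 19418.48 − 17609.29 = 1809.19; nΣy² − (Σy)² = 81.28 − 77.44 = 3.84
r = 54.64 / √(1809.19 × 3.84) = 54.64 / 83.3504 ≈ 0.6555

0.6555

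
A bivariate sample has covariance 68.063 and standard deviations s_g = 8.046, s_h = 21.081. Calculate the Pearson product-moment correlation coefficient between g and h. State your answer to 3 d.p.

r = Cov(g,h) / (s_g · s_h) = 68.063 / (8.046 × 21.081)
  = 68.063 / 169.6177 ≈ 0.401

0.401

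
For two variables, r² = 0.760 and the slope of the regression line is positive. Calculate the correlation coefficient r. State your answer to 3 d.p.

0.872

|r| = √0.760 = 0.872
The association is positive, so r = 0.872.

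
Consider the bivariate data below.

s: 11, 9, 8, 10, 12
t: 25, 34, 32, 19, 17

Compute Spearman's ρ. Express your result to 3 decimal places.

Rank s: 4, 2, 1, 3, 5
Rank t: 3, 5, 4, 2, 1
d = rank(s) − rank(t): 1, -3, -3, 1, 4; Σd² = 36
ρ = 1 − 6Σd² / [n(n²−1)] = 1 − 6×36 / (5×24) = 1 − 216/120 ≈ -0.800

-0.800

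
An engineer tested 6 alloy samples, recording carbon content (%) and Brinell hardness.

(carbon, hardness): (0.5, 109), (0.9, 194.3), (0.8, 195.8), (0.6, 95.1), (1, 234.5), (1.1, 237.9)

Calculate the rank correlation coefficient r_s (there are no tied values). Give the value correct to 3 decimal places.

Rank carbon: 1, 4, 3, 2, 5, 6
Rank hardness: 2, 3, 4, 1, 5, 6
d = rank(carbon) − rank(hardness): -1, 1, -1, 1, 0, 0; Σd² = 4
ρ = 1 − 6Σd² / [n(n²−1)] = 1 − 6×4 / (6×35) = 1 − 24/210 ≈ 0.886

0.886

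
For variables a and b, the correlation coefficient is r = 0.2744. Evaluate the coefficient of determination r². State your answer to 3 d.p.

r² = (0.2744)² = 0.075

0.075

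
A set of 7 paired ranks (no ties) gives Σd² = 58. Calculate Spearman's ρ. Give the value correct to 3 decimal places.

ρ = 1 − 6Σd² / [n(n²−1)] = 1 − 6×58 / (7×48)
  = 1 − 348/336 = 1 − 1.0357 ≈ -0.036

-0.036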